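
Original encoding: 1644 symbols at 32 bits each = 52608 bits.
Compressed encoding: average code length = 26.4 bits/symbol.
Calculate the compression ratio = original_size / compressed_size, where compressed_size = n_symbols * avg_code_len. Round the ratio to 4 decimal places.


original_size = n_symbols * orig_bits = 1644 * 32 = 52608 bits
compressed_size = n_symbols * avg_code_len = 1644 * 26.4 = 43401.6 bits
ratio = original_size / compressed_size = 52608 / 43401.6 = 1.2121

Compression ratio = 1.2121


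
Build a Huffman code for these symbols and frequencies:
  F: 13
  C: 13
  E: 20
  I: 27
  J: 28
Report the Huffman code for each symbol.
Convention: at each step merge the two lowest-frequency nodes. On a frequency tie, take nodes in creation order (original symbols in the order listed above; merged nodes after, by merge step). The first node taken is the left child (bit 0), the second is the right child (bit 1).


Huffman tree construction:
Step 1: Merge F(13) + C(13) = 26
Step 2: Merge E(20) + (F+C)(26) = 46
Step 3: Merge I(27) + J(28) = 55
Step 4: Merge (E+(F+C))(46) + (I+J)(55) = 101
Read each symbol's code off the tree from the root (left child = 0, right child = 1).

Codes:
  F: 010 (length 3)
  C: 011 (length 3)
  E: 00 (length 2)
  I: 10 (length 2)
  J: 11 (length 2)
Average code length: 228/101 = 2.2574 bits/symbol


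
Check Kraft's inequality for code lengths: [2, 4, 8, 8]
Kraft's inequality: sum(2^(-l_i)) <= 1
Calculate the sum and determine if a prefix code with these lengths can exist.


Sum = 2^(-2) + 2^(-4) + 2^(-8) + 2^(-8)
    = 0.25 + 0.0625 + 0.00390625 + 0.00390625
    = 82/256 = 0.3203125
Since 0.3203125 <= 1, Kraft's inequality IS satisfied.
A prefix code with these lengths CAN exist.

Kraft sum = 0.3203125. Satisfied.


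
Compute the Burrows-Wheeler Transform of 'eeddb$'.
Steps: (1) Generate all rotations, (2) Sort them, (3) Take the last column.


Rotations (sorted):
  0: $eeddb -> last char: b
  1: b$eedd -> last char: d
  2: db$eed -> last char: d
  3: ddb$ee -> last char: e
  4: eddb$e -> last char: e
  5: eeddb$ -> last char: $


BWT = bddee$


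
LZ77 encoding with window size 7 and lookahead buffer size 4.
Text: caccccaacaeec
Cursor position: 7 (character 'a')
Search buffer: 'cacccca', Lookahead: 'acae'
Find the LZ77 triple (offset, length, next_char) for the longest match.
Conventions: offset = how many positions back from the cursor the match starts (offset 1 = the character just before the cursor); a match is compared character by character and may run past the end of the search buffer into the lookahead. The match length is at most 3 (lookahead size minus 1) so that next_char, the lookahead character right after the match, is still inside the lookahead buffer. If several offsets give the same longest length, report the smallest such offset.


Try each offset into the search buffer:
  offset=1 (pos 6, char 'a'): match length 1
  offset=2 (pos 5, char 'c'): match length 0
  offset=3 (pos 4, char 'c'): match length 0
  offset=4 (pos 3, char 'c'): match length 0
  offset=5 (pos 2, char 'c'): match length 0
  offset=6 (pos 1, char 'a'): match length 2
  offset=7 (pos 0, char 'c'): match length 0
Longest match has length 2 at offset 6.
next_char = character at position 7 + 2 = 9 -> 'a'

Best match: offset=6, length=2 (matching 'ac' starting at position 1)
LZ77 triple: (6, 2, 'a')


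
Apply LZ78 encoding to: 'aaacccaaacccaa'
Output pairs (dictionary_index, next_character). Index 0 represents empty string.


LZ78 encoding steps:
Dictionary: {0: ''}
Step 1: w='' (idx 0), next='a' -> output (0, 'a'), add 'a' as idx 1
Step 2: w='a' (idx 1), next='a' -> output (1, 'a'), add 'aa' as idx 2
Step 3: w='' (idx 0), next='c' -> output (0, 'c'), add 'c' as idx 3
Step 4: w='c' (idx 3), next='c' -> output (3, 'c'), add 'cc' as idx 4
Step 5: w='aa' (idx 2), next='a' -> output (2, 'a'), add 'aaa' as idx 5
Step 6: w='cc' (idx 4), next='c' -> output (4, 'c'), add 'ccc' as idx 6
Step 7: w='aa' (idx 2), end of input -> output (2, '')


Encoded: [(0, 'a'), (1, 'a'), (0, 'c'), (3, 'c'), (2, 'a'), (4, 'c'), (2, '')]


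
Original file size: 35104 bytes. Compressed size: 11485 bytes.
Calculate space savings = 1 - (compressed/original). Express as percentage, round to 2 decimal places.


ratio = compressed/original = 11485/35104 = 0.327171
savings = 1 - ratio = 1 - 0.327171 = 0.672829
as a percentage: 0.672829 * 100 = 67.28%

Space savings = 1 - 11485/35104 = 67.28%


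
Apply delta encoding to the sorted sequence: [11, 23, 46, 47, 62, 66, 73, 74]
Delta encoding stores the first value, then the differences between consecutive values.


First value: 11
Deltas:
  23 - 11 = 12
  46 - 23 = 23
  47 - 46 = 1
  62 - 47 = 15
  66 - 62 = 4
  73 - 66 = 7
  74 - 73 = 1


Delta encoded: [11, 12, 23, 1, 15, 4, 7, 1]


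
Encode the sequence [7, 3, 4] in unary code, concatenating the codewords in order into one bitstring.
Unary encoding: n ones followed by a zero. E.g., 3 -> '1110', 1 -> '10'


Encode each number as n ones followed by a terminating 0:
  7 -> 11111110 (8 bits)
  3 -> 1110 (4 bits)
  4 -> 11110 (5 bits)
Total length = 8 + 4 + 5 = 17 bits.

Unary([7, 3, 4]) = 11111110111011110 (17 bits)


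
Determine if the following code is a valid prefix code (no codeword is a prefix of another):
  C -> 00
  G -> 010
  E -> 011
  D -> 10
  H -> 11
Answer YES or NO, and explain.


Checking each pair (does one codeword prefix another?):
  C='00' vs G='010': no prefix
  C='00' vs E='011': no prefix
  C='00' vs D='10': no prefix
  C='00' vs H='11': no prefix
  G='010' vs C='00': no prefix
  G='010' vs E='011': no prefix
  G='010' vs D='10': no prefix
  G='010' vs H='11': no prefix
  E='011' vs C='00': no prefix
  E='011' vs G='010': no prefix
  E='011' vs D='10': no prefix
  E='011' vs H='11': no prefix
  D='10' vs C='00': no prefix
  D='10' vs G='010': no prefix
  D='10' vs E='011': no prefix
  D='10' vs H='11': no prefix
  H='11' vs C='00': no prefix
  H='11' vs G='010': no prefix
  H='11' vs E='011': no prefix
  H='11' vs D='10': no prefix
No violation found over all pairs.

YES -- this is a valid prefix code. No codeword is a prefix of any other codeword.


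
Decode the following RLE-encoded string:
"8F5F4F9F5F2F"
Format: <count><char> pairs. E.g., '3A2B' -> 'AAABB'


Expanding each <count><char> pair:
  8F -> 'FFFFFFFF'
  5F -> 'FFFFF'
  4F -> 'FFFF'
  9F -> 'FFFFFFFFF'
  5F -> 'FFFFF'
  2F -> 'FF'

Decoded = FFFFFFFFFFFFFFFFFFFFFFFFFFFFFFFFF


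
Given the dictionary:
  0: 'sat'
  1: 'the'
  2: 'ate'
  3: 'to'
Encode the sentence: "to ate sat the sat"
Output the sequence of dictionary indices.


Look up each word in the dictionary:
  'to' -> 3
  'ate' -> 2
  'sat' -> 0
  'the' -> 1
  'sat' -> 0

Encoded: [3, 2, 0, 1, 0]


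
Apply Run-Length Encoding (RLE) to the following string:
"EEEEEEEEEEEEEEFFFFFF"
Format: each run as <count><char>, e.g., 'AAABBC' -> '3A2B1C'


Scanning runs left to right:
  i=0: run of 'E' x 14 -> '14E'
  i=14: run of 'F' x 6 -> '6F'

RLE = 14E6F


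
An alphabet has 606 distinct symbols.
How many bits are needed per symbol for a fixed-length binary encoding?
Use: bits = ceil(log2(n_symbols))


log2(606) = 9.2432
Bracket: 2^9 = 512 < 606 <= 2^10 = 1024
So ceil(log2(606)) = 10

bits = ceil(log2(606)) = ceil(9.2432) = 10 bits


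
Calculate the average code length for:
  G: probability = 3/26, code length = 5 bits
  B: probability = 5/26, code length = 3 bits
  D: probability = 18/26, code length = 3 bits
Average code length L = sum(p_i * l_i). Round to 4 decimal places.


Weighted contributions p_i * l_i:
  G: (3/26) * 5 = 15/26
  B: (5/26) * 3 = 15/26
  D: (18/26) * 3 = 54/26
Sum = (15 + 15 + 54)/26 = 84/26

L = 84/26 = 3.2308 bits/symbol


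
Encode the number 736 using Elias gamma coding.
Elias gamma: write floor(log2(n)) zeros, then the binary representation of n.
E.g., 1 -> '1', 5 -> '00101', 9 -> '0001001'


num_bits = floor(log2(736)) + 1 = 10
leading_zeros = num_bits - 1 = 9
binary(736) = 1011100000

Elias gamma(736) = '000000000' + '1011100000' = 0000000001011100000 (19 bits)


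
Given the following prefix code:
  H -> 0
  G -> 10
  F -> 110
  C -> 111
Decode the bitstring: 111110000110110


Decoding step by step:
Bits 111 -> C
Bits 110 -> F
Bits 0 -> H
Bits 0 -> H
Bits 0 -> H
Bits 110 -> F
Bits 110 -> F


Decoded message: CFHHHFF


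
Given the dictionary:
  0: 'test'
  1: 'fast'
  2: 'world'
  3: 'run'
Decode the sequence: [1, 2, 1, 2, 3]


Look up each index in the dictionary:
  1 -> 'fast'
  2 -> 'world'
  1 -> 'fast'
  2 -> 'world'
  3 -> 'run'

Decoded: "fast world fast world run"


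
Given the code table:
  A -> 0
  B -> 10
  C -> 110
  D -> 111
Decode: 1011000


Decoding:
10 -> B
110 -> C
0 -> A
0 -> A


Result: BCAA


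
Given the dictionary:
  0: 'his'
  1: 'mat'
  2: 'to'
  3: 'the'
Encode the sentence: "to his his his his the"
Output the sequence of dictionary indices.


Look up each word in the dictionary:
  'to' -> 2
  'his' -> 0
  'his' -> 0
  'his' -> 0
  'his' -> 0
  'the' -> 3

Encoded: [2, 0, 0, 0, 0, 3]


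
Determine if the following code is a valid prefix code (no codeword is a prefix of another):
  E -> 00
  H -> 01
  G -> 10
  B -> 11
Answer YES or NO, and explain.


Checking each pair (does one codeword prefix another?):
  E='00' vs H='01': no prefix
  E='00' vs G='10': no prefix
  E='00' vs B='11': no prefix
  H='01' vs E='00': no prefix
  H='01' vs G='10': no prefix
  H='01' vs B='11': no prefix
  G='10' vs E='00': no prefix
  G='10' vs H='01': no prefix
  G='10' vs B='11': no prefix
  B='11' vs E='00': no prefix
  B='11' vs H='01': no prefix
  B='11' vs G='10': no prefix
No violation found over all pairs.

YES -- this is a valid prefix code. No codeword is a prefix of any other codeword.


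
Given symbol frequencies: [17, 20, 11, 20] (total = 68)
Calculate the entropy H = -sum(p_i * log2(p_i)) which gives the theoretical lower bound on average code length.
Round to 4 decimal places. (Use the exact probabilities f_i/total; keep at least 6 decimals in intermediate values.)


Per-symbol terms -p_i * log2(p_i) with p_i = f_i/68:
  p = 17/68 = 0.250000: log2(p) = -2.000000, -p*log2(p) = 0.500000
  p = 20/68 = 0.294118: log2(p) = -1.765535, -p*log2(p) = 0.519275
  p = 11/68 = 0.161765: log2(p) = -2.628031, -p*log2(p) = 0.425123
  p = 20/68 = 0.294118: log2(p) = -1.765535, -p*log2(p) = 0.519275
H = 0.500000 + 0.519275 + 0.425123 + 0.519275 = 1.963673

H = 1.9637 bits/symbol


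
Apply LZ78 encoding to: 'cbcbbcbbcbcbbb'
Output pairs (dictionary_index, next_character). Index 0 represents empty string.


LZ78 encoding steps:
Dictionary: {0: ''}
Step 1: w='' (idx 0), next='c' -> output (0, 'c'), add 'c' as idx 1
Step 2: w='' (idx 0), next='b' -> output (0, 'b'), add 'b' as idx 2
Step 3: w='c' (idx 1), next='b' -> output (1, 'b'), add 'cb' as idx 3
Step 4: w='b' (idx 2), next='c' -> output (2, 'c'), add 'bc' as idx 4
Step 5: w='b' (idx 2), next='b' -> output (2, 'b'), add 'bb' as idx 5
Step 6: w='cb' (idx 3), next='c' -> output (3, 'c'), add 'cbc' as idx 6
Step 7: w='bb' (idx 5), next='b' -> output (5, 'b'), add 'bbb' as idx 7


Encoded: [(0, 'c'), (0, 'b'), (1, 'b'), (2, 'c'), (2, 'b'), (3, 'c'), (5, 'b')]


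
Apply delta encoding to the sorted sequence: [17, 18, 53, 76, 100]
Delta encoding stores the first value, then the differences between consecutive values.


First value: 17
Deltas:
  18 - 17 = 1
  53 - 18 = 35
  76 - 53 = 23
  100 - 76 = 24


Delta encoded: [17, 1, 35, 23, 24]


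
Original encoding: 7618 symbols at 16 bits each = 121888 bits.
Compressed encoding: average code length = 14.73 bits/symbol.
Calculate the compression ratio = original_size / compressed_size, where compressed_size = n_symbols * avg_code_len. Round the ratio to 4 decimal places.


original_size = n_symbols * orig_bits = 7618 * 16 = 121888 bits
compressed_size = n_symbols * avg_code_len = 7618 * 14.73 = 112213.14 bits
ratio = original_size / compressed_size = 121888 / 112213.14 = 1.0862

Compression ratio = 1.0862


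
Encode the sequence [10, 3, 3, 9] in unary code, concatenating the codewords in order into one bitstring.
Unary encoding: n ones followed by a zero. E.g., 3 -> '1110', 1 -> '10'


Encode each number as n ones followed by a terminating 0:
  10 -> 11111111110 (11 bits)
  3 -> 1110 (4 bits)
  3 -> 1110 (4 bits)
  9 -> 1111111110 (10 bits)
Total length = 11 + 4 + 4 + 10 = 29 bits.

Unary([10, 3, 3, 9]) = 11111111110111011101111111110 (29 bits)


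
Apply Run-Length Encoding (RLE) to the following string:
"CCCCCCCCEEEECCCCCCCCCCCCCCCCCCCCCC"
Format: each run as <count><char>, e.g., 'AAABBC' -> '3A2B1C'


Scanning runs left to right:
  i=0: run of 'C' x 8 -> '8C'
  i=8: run of 'E' x 4 -> '4E'
  i=12: run of 'C' x 22 -> '22C'

RLE = 8C4E22C


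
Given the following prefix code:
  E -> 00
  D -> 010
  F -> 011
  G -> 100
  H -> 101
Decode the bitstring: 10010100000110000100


Decoding step by step:
Bits 100 -> G
Bits 101 -> H
Bits 00 -> E
Bits 00 -> E
Bits 011 -> F
Bits 00 -> E
Bits 00 -> E
Bits 100 -> G


Decoded message: GHEEFEEG


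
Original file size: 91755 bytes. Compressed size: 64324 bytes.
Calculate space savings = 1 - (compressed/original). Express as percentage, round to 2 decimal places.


ratio = compressed/original = 64324/91755 = 0.701041
savings = 1 - ratio = 1 - 0.701041 = 0.298959
as a percentage: 0.298959 * 100 = 29.9%

Space savings = 1 - 64324/91755 = 29.9%


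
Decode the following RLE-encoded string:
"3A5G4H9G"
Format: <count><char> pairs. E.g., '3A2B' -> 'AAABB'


Expanding each <count><char> pair:
  3A -> 'AAA'
  5G -> 'GGGGG'
  4H -> 'HHHH'
  9G -> 'GGGGGGGGG'

Decoded = AAAGGGGGHHHHGGGGGGGGG


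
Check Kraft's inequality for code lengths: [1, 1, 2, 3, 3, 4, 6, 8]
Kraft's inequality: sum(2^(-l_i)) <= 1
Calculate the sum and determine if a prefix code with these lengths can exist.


Sum = 2^(-1) + 2^(-1) + 2^(-2) + 2^(-3) + 2^(-3) + 2^(-4) + 2^(-6) + 2^(-8)
    = 0.5 + 0.5 + 0.25 + 0.125 + 0.125 + 0.0625 + 0.015625 + 0.00390625
    = 405/256 = 1.58203125
Since 1.58203125 > 1, Kraft's inequality is NOT satisfied.
A prefix code with these lengths CANNOT exist.

Kraft sum = 1.58203125. Not satisfied.


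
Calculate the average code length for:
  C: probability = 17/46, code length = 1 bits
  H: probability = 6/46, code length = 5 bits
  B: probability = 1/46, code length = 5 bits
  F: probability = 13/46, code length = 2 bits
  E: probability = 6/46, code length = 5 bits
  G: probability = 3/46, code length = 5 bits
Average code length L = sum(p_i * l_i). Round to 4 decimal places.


Weighted contributions p_i * l_i:
  C: (17/46) * 1 = 17/46
  H: (6/46) * 5 = 30/46
  B: (1/46) * 5 = 5/46
  F: (13/46) * 2 = 26/46
  E: (6/46) * 5 = 30/46
  G: (3/46) * 5 = 15/46
Sum = (17 + 30 + 5 + 26 + 30 + 15)/46 = 123/46

L = 123/46 = 2.6739 bits/symbol


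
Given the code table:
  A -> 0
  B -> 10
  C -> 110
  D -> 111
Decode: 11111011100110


Decoding:
111 -> D
110 -> C
111 -> D
0 -> A
0 -> A
110 -> C


Result: DCDAAC


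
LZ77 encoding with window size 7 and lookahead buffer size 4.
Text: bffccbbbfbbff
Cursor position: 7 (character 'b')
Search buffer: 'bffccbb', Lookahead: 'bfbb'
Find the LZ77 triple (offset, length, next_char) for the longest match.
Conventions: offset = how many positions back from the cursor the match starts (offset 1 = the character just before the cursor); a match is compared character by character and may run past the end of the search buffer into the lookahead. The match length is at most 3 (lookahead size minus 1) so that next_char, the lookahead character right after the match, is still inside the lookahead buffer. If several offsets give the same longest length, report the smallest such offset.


Try each offset into the search buffer:
  offset=1 (pos 6, char 'b'): match length 1
  offset=2 (pos 5, char 'b'): match length 1
  offset=3 (pos 4, char 'c'): match length 0
  offset=4 (pos 3, char 'c'): match length 0
  offset=5 (pos 2, char 'f'): match length 0
  offset=6 (pos 1, char 'f'): match length 0
  offset=7 (pos 0, char 'b'): match length 2
Longest match has length 2 at offset 7.
next_char = character at position 7 + 2 = 9 -> 'b'

Best match: offset=7, length=2 (matching 'bf' starting at position 0)
LZ77 triple: (7, 2, 'b')


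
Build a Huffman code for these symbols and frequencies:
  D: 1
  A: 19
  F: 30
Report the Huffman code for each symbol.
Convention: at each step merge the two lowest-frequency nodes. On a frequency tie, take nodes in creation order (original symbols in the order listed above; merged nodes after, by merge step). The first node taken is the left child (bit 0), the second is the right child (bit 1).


Huffman tree construction:
Step 1: Merge D(1) + A(19) = 20
Step 2: Merge (D+A)(20) + F(30) = 50
Read each symbol's code off the tree from the root (left child = 0, right child = 1).

Codes:
  D: 00 (length 2)
  A: 01 (length 2)
  F: 1 (length 1)
Average code length: 70/50 = 1.4000 bits/symbol


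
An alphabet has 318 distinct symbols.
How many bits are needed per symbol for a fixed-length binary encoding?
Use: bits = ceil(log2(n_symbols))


log2(318) = 8.3129
Bracket: 2^8 = 256 < 318 <= 2^9 = 512
So ceil(log2(318)) = 9

bits = ceil(log2(318)) = ceil(8.3129) = 9 bits


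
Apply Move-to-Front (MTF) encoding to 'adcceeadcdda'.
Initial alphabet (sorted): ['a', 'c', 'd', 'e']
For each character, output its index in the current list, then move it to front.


MTF encoding:
'a': index 0 in ['a', 'c', 'd', 'e'] -> ['a', 'c', 'd', 'e']
'd': index 2 in ['a', 'c', 'd', 'e'] -> ['d', 'a', 'c', 'e']
'c': index 2 in ['d', 'a', 'c', 'e'] -> ['c', 'd', 'a', 'e']
'c': index 0 in ['c', 'd', 'a', 'e'] -> ['c', 'd', 'a', 'e']
'e': index 3 in ['c', 'd', 'a', 'e'] -> ['e', 'c', 'd', 'a']
'e': index 0 in ['e', 'c', 'd', 'a'] -> ['e', 'c', 'd', 'a']
'a': index 3 in ['e', 'c', 'd', 'a'] -> ['a', 'e', 'c', 'd']
'd': index 3 in ['a', 'e', 'c', 'd'] -> ['d', 'a', 'e', 'c']
'c': index 3 in ['d', 'a', 'e', 'c'] -> ['c', 'd', 'a', 'e']
'd': index 1 in ['c', 'd', 'a', 'e'] -> ['d', 'c', 'a', 'e']
'd': index 0 in ['d', 'c', 'a', 'e'] -> ['d', 'c', 'a', 'e']
'a': index 2 in ['d', 'c', 'a', 'e'] -> ['a', 'd', 'c', 'e']


Output: [0, 2, 2, 0, 3, 0, 3, 3, 3, 1, 0, 2]


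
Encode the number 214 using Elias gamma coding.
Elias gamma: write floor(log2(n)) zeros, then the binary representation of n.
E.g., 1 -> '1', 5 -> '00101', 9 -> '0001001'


num_bits = floor(log2(214)) + 1 = 8
leading_zeros = num_bits - 1 = 7
binary(214) = 11010110

Elias gamma(214) = '0000000' + '11010110' = 000000011010110 (15 bits)


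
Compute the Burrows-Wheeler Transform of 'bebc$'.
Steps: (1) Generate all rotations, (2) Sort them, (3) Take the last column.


Rotations (sorted):
  0: $bebc -> last char: c
  1: bc$be -> last char: e
  2: bebc$ -> last char: $
  3: c$beb -> last char: b
  4: ebc$b -> last char: b


BWT = ce$bb


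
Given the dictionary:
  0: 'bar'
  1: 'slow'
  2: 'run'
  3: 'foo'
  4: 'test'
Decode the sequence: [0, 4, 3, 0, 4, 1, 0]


Look up each index in the dictionary:
  0 -> 'bar'
  4 -> 'test'
  3 -> 'foo'
  0 -> 'bar'
  4 -> 'test'
  1 -> 'slow'
  0 -> 'bar'

Decoded: "bar test foo bar test slow bar"


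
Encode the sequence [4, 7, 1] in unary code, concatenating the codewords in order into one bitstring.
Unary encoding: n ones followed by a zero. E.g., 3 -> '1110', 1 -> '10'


Encode each number as n ones followed by a terminating 0:
  4 -> 11110 (5 bits)
  7 -> 11111110 (8 bits)
  1 -> 10 (2 bits)
Total length = 5 + 8 + 2 = 15 bits.

Unary([4, 7, 1]) = 111101111111010 (15 bits)


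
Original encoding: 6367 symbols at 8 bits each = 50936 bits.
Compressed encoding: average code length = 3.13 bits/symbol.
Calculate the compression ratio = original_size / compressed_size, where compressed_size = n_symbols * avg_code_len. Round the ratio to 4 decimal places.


original_size = n_symbols * orig_bits = 6367 * 8 = 50936 bits
compressed_size = n_symbols * avg_code_len = 6367 * 3.13 = 19928.71 bits
ratio = original_size / compressed_size = 50936 / 19928.71 = 2.5559

Compression ratio = 2.5559


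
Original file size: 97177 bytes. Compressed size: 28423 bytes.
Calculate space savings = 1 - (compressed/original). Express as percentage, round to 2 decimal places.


ratio = compressed/original = 28423/97177 = 0.292487
savings = 1 - ratio = 1 - 0.292487 = 0.707513
as a percentage: 0.707513 * 100 = 70.75%

Space savings = 1 - 28423/97177 = 70.75%


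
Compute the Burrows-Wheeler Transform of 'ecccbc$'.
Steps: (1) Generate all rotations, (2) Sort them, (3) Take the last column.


Rotations (sorted):
  0: $ecccbc -> last char: c
  1: bc$eccc -> last char: c
  2: c$ecccb -> last char: b
  3: cbc$ecc -> last char: c
  4: ccbc$ec -> last char: c
  5: cccbc$e -> last char: e
  6: ecccbc$ -> last char: $


BWT = ccbcce$


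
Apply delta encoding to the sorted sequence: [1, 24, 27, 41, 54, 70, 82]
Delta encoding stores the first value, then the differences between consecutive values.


First value: 1
Deltas:
  24 - 1 = 23
  27 - 24 = 3
  41 - 27 = 14
  54 - 41 = 13
  70 - 54 = 16
  82 - 70 = 12


Delta encoded: [1, 23, 3, 14, 13, 16, 12]


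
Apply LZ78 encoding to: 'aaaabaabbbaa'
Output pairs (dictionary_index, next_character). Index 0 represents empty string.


LZ78 encoding steps:
Dictionary: {0: ''}
Step 1: w='' (idx 0), next='a' -> output (0, 'a'), add 'a' as idx 1
Step 2: w='a' (idx 1), next='a' -> output (1, 'a'), add 'aa' as idx 2
Step 3: w='a' (idx 1), next='b' -> output (1, 'b'), add 'ab' as idx 3
Step 4: w='aa' (idx 2), next='b' -> output (2, 'b'), add 'aab' as idx 4
Step 5: w='' (idx 0), next='b' -> output (0, 'b'), add 'b' as idx 5
Step 6: w='b' (idx 5), next='a' -> output (5, 'a'), add 'ba' as idx 6
Step 7: w='a' (idx 1), end of input -> output (1, '')


Encoded: [(0, 'a'), (1, 'a'), (1, 'b'), (2, 'b'), (0, 'b'), (5, 'a'), (1, '')]


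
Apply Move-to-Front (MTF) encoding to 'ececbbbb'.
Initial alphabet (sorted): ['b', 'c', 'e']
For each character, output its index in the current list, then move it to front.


MTF encoding:
'e': index 2 in ['b', 'c', 'e'] -> ['e', 'b', 'c']
'c': index 2 in ['e', 'b', 'c'] -> ['c', 'e', 'b']
'e': index 1 in ['c', 'e', 'b'] -> ['e', 'c', 'b']
'c': index 1 in ['e', 'c', 'b'] -> ['c', 'e', 'b']
'b': index 2 in ['c', 'e', 'b'] -> ['b', 'c', 'e']
'b': index 0 in ['b', 'c', 'e'] -> ['b', 'c', 'e']
'b': index 0 in ['b', 'c', 'e'] -> ['b', 'c', 'e']
'b': index 0 in ['b', 'c', 'e'] -> ['b', 'c', 'e']


Output: [2, 2, 1, 1, 2, 0, 0, 0]


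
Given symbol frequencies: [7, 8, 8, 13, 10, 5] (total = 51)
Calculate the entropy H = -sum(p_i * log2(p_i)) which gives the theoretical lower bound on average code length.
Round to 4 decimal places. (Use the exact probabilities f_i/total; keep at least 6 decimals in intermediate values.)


Per-symbol terms -p_i * log2(p_i) with p_i = f_i/51:
  p = 7/51 = 0.137255: log2(p) = -2.865070, -p*log2(p) = 0.393245
  p = 8/51 = 0.156863: log2(p) = -2.672425, -p*log2(p) = 0.419204
  p = 8/51 = 0.156863: log2(p) = -2.672425, -p*log2(p) = 0.419204
  p = 13/51 = 0.254902: log2(p) = -1.971986, -p*log2(p) = 0.502663
  p = 10/51 = 0.196078: log2(p) = -2.350497, -p*log2(p) = 0.460882
  p = 5/51 = 0.098039: log2(p) = -3.350497, -p*log2(p) = 0.328480
H = 0.393245 + 0.419204 + 0.419204 + 0.502663 + 0.460882 + 0.328480 = 2.523678

H = 2.5237 bits/symbol


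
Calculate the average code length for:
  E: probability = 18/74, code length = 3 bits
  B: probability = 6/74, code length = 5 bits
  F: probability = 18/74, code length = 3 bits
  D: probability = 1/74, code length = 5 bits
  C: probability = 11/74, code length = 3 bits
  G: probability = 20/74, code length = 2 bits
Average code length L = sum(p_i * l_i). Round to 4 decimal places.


Weighted contributions p_i * l_i:
  E: (18/74) * 3 = 54/74
  B: (6/74) * 5 = 30/74
  F: (18/74) * 3 = 54/74
  D: (1/74) * 5 = 5/74
  C: (11/74) * 3 = 33/74
  G: (20/74) * 2 = 40/74
Sum = (54 + 30 + 54 + 5 + 33 + 40)/74 = 216/74

L = 216/74 = 2.9189 bits/symbol


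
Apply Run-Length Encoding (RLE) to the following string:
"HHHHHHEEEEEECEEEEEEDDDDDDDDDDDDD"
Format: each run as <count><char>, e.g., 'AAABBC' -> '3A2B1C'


Scanning runs left to right:
  i=0: run of 'H' x 6 -> '6H'
  i=6: run of 'E' x 6 -> '6E'
  i=12: run of 'C' x 1 -> '1C'
  i=13: run of 'E' x 6 -> '6E'
  i=19: run of 'D' x 13 -> '13D'

RLE = 6H6E1C6E13D


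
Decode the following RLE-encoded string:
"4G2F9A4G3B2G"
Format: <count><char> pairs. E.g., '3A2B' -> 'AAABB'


Expanding each <count><char> pair:
  4G -> 'GGGG'
  2F -> 'FF'
  9A -> 'AAAAAAAAA'
  4G -> 'GGGG'
  3B -> 'BBB'
  2G -> 'GG'

Decoded = GGGGFFAAAAAAAAAGGGGBBBGG


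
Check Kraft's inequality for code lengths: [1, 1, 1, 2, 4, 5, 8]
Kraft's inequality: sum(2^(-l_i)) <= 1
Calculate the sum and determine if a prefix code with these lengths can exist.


Sum = 2^(-1) + 2^(-1) + 2^(-1) + 2^(-2) + 2^(-4) + 2^(-5) + 2^(-8)
    = 0.5 + 0.5 + 0.5 + 0.25 + 0.0625 + 0.03125 + 0.00390625
    = 473/256 = 1.84765625
Since 1.84765625 > 1, Kraft's inequality is NOT satisfied.
A prefix code with these lengths CANNOT exist.

Kraft sum = 1.84765625. Not satisfied.


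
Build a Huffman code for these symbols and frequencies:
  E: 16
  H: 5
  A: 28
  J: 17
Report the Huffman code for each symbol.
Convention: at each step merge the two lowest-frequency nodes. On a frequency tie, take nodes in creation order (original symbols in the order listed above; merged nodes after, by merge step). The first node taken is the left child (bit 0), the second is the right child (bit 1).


Huffman tree construction:
Step 1: Merge H(5) + E(16) = 21
Step 2: Merge J(17) + (H+E)(21) = 38
Step 3: Merge A(28) + (J+(H+E))(38) = 66
Read each symbol's code off the tree from the root (left child = 0, right child = 1).

Codes:
  E: 111 (length 3)
  H: 110 (length 3)
  A: 0 (length 1)
  J: 10 (length 2)
Average code length: 125/66 = 1.8939 bits/symbol


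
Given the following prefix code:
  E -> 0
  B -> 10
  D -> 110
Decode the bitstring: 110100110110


Decoding step by step:
Bits 110 -> D
Bits 10 -> B
Bits 0 -> E
Bits 110 -> D
Bits 110 -> D


Decoded message: DBEDD


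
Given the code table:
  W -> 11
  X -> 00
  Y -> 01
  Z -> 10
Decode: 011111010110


Decoding:
01 -> Y
11 -> W
11 -> W
01 -> Y
01 -> Y
10 -> Z


Result: YWWYYZ


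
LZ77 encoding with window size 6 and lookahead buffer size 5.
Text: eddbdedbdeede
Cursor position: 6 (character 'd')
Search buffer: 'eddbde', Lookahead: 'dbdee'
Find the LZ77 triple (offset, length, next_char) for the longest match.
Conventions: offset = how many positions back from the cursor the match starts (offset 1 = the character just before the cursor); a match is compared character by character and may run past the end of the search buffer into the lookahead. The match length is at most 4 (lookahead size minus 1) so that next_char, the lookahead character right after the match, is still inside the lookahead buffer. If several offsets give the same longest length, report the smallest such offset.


Try each offset into the search buffer:
  offset=1 (pos 5, char 'e'): match length 0
  offset=2 (pos 4, char 'd'): match length 1
  offset=3 (pos 3, char 'b'): match length 0
  offset=4 (pos 2, char 'd'): match length 4
  offset=5 (pos 1, char 'd'): match length 1
  offset=6 (pos 0, char 'e'): match length 0
Longest match has length 4 at offset 4.
next_char = character at position 6 + 4 = 10 -> 'e'

Best match: offset=4, length=4 (matching 'dbde' starting at position 2)
LZ77 triple: (4, 4, 'e')


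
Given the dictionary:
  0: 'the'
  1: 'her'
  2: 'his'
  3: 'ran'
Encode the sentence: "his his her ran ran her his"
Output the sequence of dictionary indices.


Look up each word in the dictionary:
  'his' -> 2
  'his' -> 2
  'her' -> 1
  'ran' -> 3
  'ran' -> 3
  'her' -> 1
  'his' -> 2

Encoded: [2, 2, 1, 3, 3, 1, 2]


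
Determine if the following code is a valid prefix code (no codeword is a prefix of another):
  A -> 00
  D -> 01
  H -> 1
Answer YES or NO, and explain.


Checking each pair (does one codeword prefix another?):
  A='00' vs D='01': no prefix
  A='00' vs H='1': no prefix
  D='01' vs A='00': no prefix
  D='01' vs H='1': no prefix
  H='1' vs A='00': no prefix
  H='1' vs D='01': no prefix
No violation found over all pairs.

YES -- this is a valid prefix code. No codeword is a prefix of any other codeword.


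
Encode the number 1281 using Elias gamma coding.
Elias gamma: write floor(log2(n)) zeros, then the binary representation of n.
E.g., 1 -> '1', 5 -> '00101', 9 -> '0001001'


num_bits = floor(log2(1281)) + 1 = 11
leading_zeros = num_bits - 1 = 10
binary(1281) = 10100000001

Elias gamma(1281) = '0000000000' + '10100000001' = 000000000010100000001 (21 bits)


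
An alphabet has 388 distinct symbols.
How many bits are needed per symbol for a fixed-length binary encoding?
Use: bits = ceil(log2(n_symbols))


log2(388) = 8.5999
Bracket: 2^8 = 256 < 388 <= 2^9 = 512
So ceil(log2(388)) = 9

bits = ceil(log2(388)) = ceil(8.5999) = 9 bits


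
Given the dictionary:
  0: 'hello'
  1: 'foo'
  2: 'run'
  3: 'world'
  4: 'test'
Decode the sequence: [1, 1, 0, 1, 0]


Look up each index in the dictionary:
  1 -> 'foo'
  1 -> 'foo'
  0 -> 'hello'
  1 -> 'foo'
  0 -> 'hello'

Decoded: "foo foo hello foo hello"


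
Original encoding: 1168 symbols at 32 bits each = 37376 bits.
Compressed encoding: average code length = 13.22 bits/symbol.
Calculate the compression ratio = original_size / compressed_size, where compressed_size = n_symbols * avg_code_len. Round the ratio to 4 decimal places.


original_size = n_symbols * orig_bits = 1168 * 32 = 37376 bits
compressed_size = n_symbols * avg_code_len = 1168 * 13.22 = 15440.96 bits
ratio = original_size / compressed_size = 37376 / 15440.96 = 2.4206

Compression ratio = 2.4206


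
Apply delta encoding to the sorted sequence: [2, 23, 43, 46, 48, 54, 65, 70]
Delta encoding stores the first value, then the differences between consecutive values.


First value: 2
Deltas:
  23 - 2 = 21
  43 - 23 = 20
  46 - 43 = 3
  48 - 46 = 2
  54 - 48 = 6
  65 - 54 = 11
  70 - 65 = 5


Delta encoded: [2, 21, 20, 3, 2, 6, 11, 5]


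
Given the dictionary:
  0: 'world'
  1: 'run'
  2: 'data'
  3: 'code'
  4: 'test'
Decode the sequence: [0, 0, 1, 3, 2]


Look up each index in the dictionary:
  0 -> 'world'
  0 -> 'world'
  1 -> 'run'
  3 -> 'code'
  2 -> 'data'

Decoded: "world world run code data"


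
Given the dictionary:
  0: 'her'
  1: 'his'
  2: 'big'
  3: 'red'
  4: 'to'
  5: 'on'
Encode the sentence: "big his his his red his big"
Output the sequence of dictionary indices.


Look up each word in the dictionary:
  'big' -> 2
  'his' -> 1
  'his' -> 1
  'his' -> 1
  'red' -> 3
  'his' -> 1
  'big' -> 2

Encoded: [2, 1, 1, 1, 3, 1, 2]


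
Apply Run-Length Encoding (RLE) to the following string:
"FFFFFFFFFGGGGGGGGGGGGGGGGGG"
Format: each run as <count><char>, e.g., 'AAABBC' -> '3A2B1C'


Scanning runs left to right:
  i=0: run of 'F' x 9 -> '9F'
  i=9: run of 'G' x 18 -> '18G'

RLE = 9F18G


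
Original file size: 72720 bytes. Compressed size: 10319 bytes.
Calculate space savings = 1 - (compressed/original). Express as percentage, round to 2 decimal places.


ratio = compressed/original = 10319/72720 = 0.1419
savings = 1 - ratio = 1 - 0.1419 = 0.8581
as a percentage: 0.8581 * 100 = 85.81%

Space savings = 1 - 10319/72720 = 85.81%


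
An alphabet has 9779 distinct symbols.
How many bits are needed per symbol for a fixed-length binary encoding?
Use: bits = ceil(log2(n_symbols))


log2(9779) = 13.2555
Bracket: 2^13 = 8192 < 9779 <= 2^14 = 16384
So ceil(log2(9779)) = 14

bits = ceil(log2(9779)) = ceil(13.2555) = 14 bits


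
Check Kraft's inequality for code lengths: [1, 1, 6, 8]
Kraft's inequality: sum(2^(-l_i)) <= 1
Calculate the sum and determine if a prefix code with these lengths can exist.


Sum = 2^(-1) + 2^(-1) + 2^(-6) + 2^(-8)
    = 0.5 + 0.5 + 0.015625 + 0.00390625
    = 261/256 = 1.01953125
Since 1.01953125 > 1, Kraft's inequality is NOT satisfied.
A prefix code with these lengths CANNOT exist.

Kraft sum = 1.01953125. Not satisfied.


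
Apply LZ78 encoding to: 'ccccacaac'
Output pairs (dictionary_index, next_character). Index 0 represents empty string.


LZ78 encoding steps:
Dictionary: {0: ''}
Step 1: w='' (idx 0), next='c' -> output (0, 'c'), add 'c' as idx 1
Step 2: w='c' (idx 1), next='c' -> output (1, 'c'), add 'cc' as idx 2
Step 3: w='c' (idx 1), next='a' -> output (1, 'a'), add 'ca' as idx 3
Step 4: w='ca' (idx 3), next='a' -> output (3, 'a'), add 'caa' as idx 4
Step 5: w='c' (idx 1), end of input -> output (1, '')


Encoded: [(0, 'c'), (1, 'c'), (1, 'a'), (3, 'a'), (1, '')]


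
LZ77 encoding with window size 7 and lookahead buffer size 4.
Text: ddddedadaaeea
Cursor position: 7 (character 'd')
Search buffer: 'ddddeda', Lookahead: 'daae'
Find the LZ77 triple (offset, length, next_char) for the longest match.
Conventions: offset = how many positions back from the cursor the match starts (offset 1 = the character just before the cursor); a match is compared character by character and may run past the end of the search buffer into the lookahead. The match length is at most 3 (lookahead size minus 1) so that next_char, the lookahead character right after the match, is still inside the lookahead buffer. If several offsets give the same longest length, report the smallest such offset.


Try each offset into the search buffer:
  offset=1 (pos 6, char 'a'): match length 0
  offset=2 (pos 5, char 'd'): match length 2
  offset=3 (pos 4, char 'e'): match length 0
  offset=4 (pos 3, char 'd'): match length 1
  offset=5 (pos 2, char 'd'): match length 1
  offset=6 (pos 1, char 'd'): match length 1
  offset=7 (pos 0, char 'd'): match length 1
Longest match has length 2 at offset 2.
next_char = character at position 7 + 2 = 9 -> 'a'

Best match: offset=2, length=2 (matching 'da' starting at position 5)
LZ77 triple: (2, 2, 'a')


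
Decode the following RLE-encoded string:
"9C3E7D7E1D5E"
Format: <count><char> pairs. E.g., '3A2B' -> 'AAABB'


Expanding each <count><char> pair:
  9C -> 'CCCCCCCCC'
  3E -> 'EEE'
  7D -> 'DDDDDDD'
  7E -> 'EEEEEEE'
  1D -> 'D'
  5E -> 'EEEEE'

Decoded = CCCCCCCCCEEEDDDDDDDEEEEEEEDEEEEE


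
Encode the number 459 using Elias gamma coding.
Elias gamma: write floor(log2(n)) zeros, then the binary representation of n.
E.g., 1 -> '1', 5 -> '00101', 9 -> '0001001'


num_bits = floor(log2(459)) + 1 = 9
leading_zeros = num_bits - 1 = 8
binary(459) = 111001011

Elias gamma(459) = '00000000' + '111001011' = 00000000111001011 (17 bits)


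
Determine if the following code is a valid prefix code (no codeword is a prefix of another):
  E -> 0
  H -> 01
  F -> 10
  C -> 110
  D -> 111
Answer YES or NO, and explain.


Checking each pair (does one codeword prefix another?):
  E='0' vs H='01': prefix -- VIOLATION

NO -- this is NOT a valid prefix code. E (0) is a prefix of H (01).


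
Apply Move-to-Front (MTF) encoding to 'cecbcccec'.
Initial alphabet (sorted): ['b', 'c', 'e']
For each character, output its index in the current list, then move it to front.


MTF encoding:
'c': index 1 in ['b', 'c', 'e'] -> ['c', 'b', 'e']
'e': index 2 in ['c', 'b', 'e'] -> ['e', 'c', 'b']
'c': index 1 in ['e', 'c', 'b'] -> ['c', 'e', 'b']
'b': index 2 in ['c', 'e', 'b'] -> ['b', 'c', 'e']
'c': index 1 in ['b', 'c', 'e'] -> ['c', 'b', 'e']
'c': index 0 in ['c', 'b', 'e'] -> ['c', 'b', 'e']
'c': index 0 in ['c', 'b', 'e'] -> ['c', 'b', 'e']
'e': index 2 in ['c', 'b', 'e'] -> ['e', 'c', 'b']
'c': index 1 in ['e', 'c', 'b'] -> ['c', 'e', 'b']


Output: [1, 2, 1, 2, 1, 0, 0, 2, 1]


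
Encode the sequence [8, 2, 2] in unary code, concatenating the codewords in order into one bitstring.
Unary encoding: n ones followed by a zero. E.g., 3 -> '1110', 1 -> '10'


Encode each number as n ones followed by a terminating 0:
  8 -> 111111110 (9 bits)
  2 -> 110 (3 bits)
  2 -> 110 (3 bits)
Total length = 9 + 3 + 3 = 15 bits.

Unary([8, 2, 2]) = 111111110110110 (15 bits)


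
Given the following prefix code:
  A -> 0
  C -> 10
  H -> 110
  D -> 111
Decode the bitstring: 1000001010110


Decoding step by step:
Bits 10 -> C
Bits 0 -> A
Bits 0 -> A
Bits 0 -> A
Bits 0 -> A
Bits 10 -> C
Bits 10 -> C
Bits 110 -> H


Decoded message: CAAAACCH


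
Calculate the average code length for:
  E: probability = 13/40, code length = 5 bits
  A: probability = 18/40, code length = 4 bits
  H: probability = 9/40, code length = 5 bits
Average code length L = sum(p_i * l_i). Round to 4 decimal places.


Weighted contributions p_i * l_i:
  E: (13/40) * 5 = 65/40
  A: (18/40) * 4 = 72/40
  H: (9/40) * 5 = 45/40
Sum = (65 + 72 + 45)/40 = 182/40

L = 182/40 = 4.5500 bits/symbol


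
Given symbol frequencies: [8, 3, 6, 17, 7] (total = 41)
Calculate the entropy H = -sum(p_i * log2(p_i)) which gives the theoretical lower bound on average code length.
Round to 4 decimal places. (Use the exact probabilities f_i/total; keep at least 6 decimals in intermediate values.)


Per-symbol terms -p_i * log2(p_i) with p_i = f_i/41:
  p = 8/41 = 0.195122: log2(p) = -2.357552, -p*log2(p) = 0.460010
  p = 3/41 = 0.073171: log2(p) = -3.772590, -p*log2(p) = 0.276043
  p = 6/41 = 0.146341: log2(p) = -2.772590, -p*log2(p) = 0.405745
  p = 17/41 = 0.414634: log2(p) = -1.270089, -p*log2(p) = 0.526622
  p = 7/41 = 0.170732: log2(p) = -2.550197, -p*log2(p) = 0.435400
H = 0.460010 + 0.276043 + 0.405745 + 0.526622 + 0.435400 = 2.103820

H = 2.1038 bits/symbol


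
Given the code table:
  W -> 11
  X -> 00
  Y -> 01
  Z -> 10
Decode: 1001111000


Decoding:
10 -> Z
01 -> Y
11 -> W
10 -> Z
00 -> X


Result: ZYWZX


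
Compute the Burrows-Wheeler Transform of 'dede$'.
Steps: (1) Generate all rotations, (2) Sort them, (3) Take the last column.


Rotations (sorted):
  0: $dede -> last char: e
  1: de$de -> last char: e
  2: dede$ -> last char: $
  3: e$ded -> last char: d
  4: ede$d -> last char: d


BWT = ee$dd


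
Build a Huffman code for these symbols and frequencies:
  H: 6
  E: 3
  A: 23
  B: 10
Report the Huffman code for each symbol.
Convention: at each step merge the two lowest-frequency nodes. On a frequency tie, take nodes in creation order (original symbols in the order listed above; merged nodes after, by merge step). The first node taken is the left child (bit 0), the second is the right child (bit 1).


Huffman tree construction:
Step 1: Merge E(3) + H(6) = 9
Step 2: Merge (E+H)(9) + B(10) = 19
Step 3: Merge ((E+H)+B)(19) + A(23) = 42
Read each symbol's code off the tree from the root (left child = 0, right child = 1).

Codes:
  H: 001 (length 3)
  E: 000 (length 3)
  A: 1 (length 1)
  B: 01 (length 2)
Average code length: 70/42 = 1.6667 bits/symbol


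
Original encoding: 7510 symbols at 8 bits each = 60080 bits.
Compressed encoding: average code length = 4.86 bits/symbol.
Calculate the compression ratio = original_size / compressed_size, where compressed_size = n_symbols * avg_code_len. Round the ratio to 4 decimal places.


original_size = n_symbols * orig_bits = 7510 * 8 = 60080 bits
compressed_size = n_symbols * avg_code_len = 7510 * 4.86 = 36498.6 bits
ratio = original_size / compressed_size = 60080 / 36498.6 = 1.6461

Compression ratio = 1.6461


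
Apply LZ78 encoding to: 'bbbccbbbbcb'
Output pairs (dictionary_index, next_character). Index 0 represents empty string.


LZ78 encoding steps:
Dictionary: {0: ''}
Step 1: w='' (idx 0), next='b' -> output (0, 'b'), add 'b' as idx 1
Step 2: w='b' (idx 1), next='b' -> output (1, 'b'), add 'bb' as idx 2
Step 3: w='' (idx 0), next='c' -> output (0, 'c'), add 'c' as idx 3
Step 4: w='c' (idx 3), next='b' -> output (3, 'b'), add 'cb' as idx 4
Step 5: w='bb' (idx 2), next='b' -> output (2, 'b'), add 'bbb' as idx 5
Step 6: w='cb' (idx 4), end of input -> output (4, '')


Encoded: [(0, 'b'), (1, 'b'), (0, 'c'), (3, 'b'), (2, 'b'), (4, '')]


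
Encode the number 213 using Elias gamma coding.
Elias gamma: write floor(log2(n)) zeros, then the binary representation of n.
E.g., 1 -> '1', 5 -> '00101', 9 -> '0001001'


num_bits = floor(log2(213)) + 1 = 8
leading_zeros = num_bits - 1 = 7
binary(213) = 11010101

Elias gamma(213) = '0000000' + '11010101' = 000000011010101 (15 bits)
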